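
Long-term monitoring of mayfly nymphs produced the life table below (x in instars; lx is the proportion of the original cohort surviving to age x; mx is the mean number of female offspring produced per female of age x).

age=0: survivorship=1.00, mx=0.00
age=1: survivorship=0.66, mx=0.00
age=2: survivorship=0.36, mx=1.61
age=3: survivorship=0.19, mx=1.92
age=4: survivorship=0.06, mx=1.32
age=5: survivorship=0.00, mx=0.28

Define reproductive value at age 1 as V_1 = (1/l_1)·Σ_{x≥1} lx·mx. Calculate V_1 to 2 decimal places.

lx·mx for x ≥ 1: 0, 0.5796, 0.3648, 0.0792, 0 → sum = 1.0236
V_1 = 1.0236 / l_1 = 1.0236 / 0.66 = 1.550909… → 1.55

1.55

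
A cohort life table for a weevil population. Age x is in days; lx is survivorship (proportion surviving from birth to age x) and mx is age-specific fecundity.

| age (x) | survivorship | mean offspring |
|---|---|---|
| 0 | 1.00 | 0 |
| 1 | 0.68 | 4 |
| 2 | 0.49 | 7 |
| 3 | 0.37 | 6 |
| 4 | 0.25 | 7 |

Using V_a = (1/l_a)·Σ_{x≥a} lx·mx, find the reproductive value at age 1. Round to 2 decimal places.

14.88

lx·mx for x ≥ 1: 2.72, 3.43, 2.22, 1.75 → sum = 10.12
V_1 = 10.12 / l_1 = 10.12 / 0.68 = 14.882353… → 14.88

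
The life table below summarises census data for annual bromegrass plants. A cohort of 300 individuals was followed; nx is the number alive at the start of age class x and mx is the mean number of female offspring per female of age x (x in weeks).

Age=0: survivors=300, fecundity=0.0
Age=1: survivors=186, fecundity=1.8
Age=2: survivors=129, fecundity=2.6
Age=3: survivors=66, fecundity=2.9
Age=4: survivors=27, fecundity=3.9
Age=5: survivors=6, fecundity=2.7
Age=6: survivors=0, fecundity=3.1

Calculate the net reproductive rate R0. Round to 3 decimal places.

3.277

lx = nx/n0 = nx/300: 1, 0.62, 0.43, 0.22, 0.09, 0.02, 0
lx·mx by age: 0, 1.116, 1.118, 0.638, 0.351, 0.054, 0
R0 = Σ lx·mx = 3.277 → 3.277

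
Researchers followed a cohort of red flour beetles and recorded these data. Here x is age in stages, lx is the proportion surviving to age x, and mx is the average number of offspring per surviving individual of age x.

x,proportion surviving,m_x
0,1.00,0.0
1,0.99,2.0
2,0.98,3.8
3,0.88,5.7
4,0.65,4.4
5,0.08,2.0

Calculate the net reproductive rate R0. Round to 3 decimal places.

13.740

lx·mx by age: 0, 1.98, 3.724, 5.016, 2.86, 0.16
R0 = Σ lx·mx = 13.74 → 13.740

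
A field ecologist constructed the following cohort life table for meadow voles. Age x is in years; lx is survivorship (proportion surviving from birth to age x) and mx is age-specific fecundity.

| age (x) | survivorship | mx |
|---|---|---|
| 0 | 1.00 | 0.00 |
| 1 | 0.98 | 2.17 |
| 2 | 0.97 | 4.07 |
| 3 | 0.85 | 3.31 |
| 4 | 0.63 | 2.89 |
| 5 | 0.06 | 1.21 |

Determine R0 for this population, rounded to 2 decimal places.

10.78

lx·mx by age: 0, 2.1266, 3.9479, 2.8135, 1.8207, 0.0726
R0 = Σ lx·mx = 10.7813 → 10.78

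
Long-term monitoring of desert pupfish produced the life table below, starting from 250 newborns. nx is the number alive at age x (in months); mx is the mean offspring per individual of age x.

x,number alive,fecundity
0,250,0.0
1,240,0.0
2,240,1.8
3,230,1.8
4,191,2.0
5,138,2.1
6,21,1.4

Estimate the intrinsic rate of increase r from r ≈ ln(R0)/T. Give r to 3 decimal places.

lx = nx/n0 = nx/250: 1, 0.96, 0.96, 0.92, 0.764, 0.552, 0.084
R0 = Σ lx·mx = 0 + 0 + 1.728 + 1.656 + 1.528 + 1.1592 + 0.1176 = 6.1888
Σ x·lx·mx = 21.0376; T = 21.0376/6.1888 = 3.3993…
r ≈ ln(R0)/T = ln(6.1888)/3.3993… = 0.53621… → 0.536

0.536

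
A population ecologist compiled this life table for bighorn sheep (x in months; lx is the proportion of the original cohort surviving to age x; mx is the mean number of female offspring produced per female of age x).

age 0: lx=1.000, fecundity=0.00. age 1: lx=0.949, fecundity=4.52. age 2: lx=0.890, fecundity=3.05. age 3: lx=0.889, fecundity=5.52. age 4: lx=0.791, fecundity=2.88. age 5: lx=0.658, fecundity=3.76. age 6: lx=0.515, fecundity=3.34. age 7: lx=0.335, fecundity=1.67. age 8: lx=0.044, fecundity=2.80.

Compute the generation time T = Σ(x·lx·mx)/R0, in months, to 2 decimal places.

3.21

lx·mx: 0, 4.28948, 2.7145, 4.90728, 2.27808, 2.47408, 1.7201, 0.55945, 0.1232 → R0 = 19.06617
x·lx·mx: 0, 4.28948, 5.429, 14.72184, 9.11232, 12.3704, 10.3206, 3.91615, 0.9856 → Σ = 61.14539
T = 61.14539 / 19.06617 = 3.20701… → 3.21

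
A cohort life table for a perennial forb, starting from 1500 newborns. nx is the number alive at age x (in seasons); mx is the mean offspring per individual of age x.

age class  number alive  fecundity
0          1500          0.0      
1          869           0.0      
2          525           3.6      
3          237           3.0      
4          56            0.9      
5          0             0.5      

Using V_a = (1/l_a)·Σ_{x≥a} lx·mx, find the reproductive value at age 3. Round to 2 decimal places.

lx = nx/n0 = nx/1500: 1, 0.57933…, 0.35, 0.158, 0.03733…, 0
lx·mx for x ≥ 3: 0.474, 0.0336…, 0 → sum = 0.5076…
V_3 = 0.5076… / l_3 = 0.5076… / 0.158 = 3.212658… → 3.21

3.21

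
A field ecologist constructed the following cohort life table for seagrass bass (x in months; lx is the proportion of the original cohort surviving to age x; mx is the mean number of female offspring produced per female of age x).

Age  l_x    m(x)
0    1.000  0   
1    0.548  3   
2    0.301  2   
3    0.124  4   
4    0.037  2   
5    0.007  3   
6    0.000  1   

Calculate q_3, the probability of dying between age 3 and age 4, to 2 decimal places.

q_3 = (l_3 − l_4) / l_3 = (0.124 − 0.037) / 0.124
     = 0.087 / 0.124 = 0.701613… → 0.70

0.70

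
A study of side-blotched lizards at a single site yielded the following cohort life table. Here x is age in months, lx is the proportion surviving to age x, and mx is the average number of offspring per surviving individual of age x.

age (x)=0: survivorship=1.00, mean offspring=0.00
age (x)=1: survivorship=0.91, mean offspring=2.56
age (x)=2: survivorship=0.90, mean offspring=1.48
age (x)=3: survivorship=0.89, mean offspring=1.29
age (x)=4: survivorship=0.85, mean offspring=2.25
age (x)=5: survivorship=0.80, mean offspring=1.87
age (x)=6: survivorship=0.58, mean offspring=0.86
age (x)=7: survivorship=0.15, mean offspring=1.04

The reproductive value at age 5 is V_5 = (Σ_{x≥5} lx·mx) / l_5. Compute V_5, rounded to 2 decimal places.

lx·mx for x ≥ 5: 1.496, 0.4988, 0.156 → sum = 2.1508
V_5 = 2.1508 / l_5 = 2.1508 / 0.8 = 2.6885 → 2.69

2.69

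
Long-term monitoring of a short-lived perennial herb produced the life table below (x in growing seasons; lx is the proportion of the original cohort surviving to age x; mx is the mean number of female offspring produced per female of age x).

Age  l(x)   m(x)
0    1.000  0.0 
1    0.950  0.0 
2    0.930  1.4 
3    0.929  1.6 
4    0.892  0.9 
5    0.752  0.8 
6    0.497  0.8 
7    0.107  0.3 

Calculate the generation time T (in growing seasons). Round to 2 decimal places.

3.44

lx·mx: 0, 0, 1.302, 1.4864, 0.8028, 0.6016, 0.3976, 0.0321 → R0 = 4.6225
x·lx·mx: 0, 0, 2.604, 4.4592, 3.2112, 3.008, 2.3856, 0.2247 → Σ = 15.8927
T = 15.8927 / 4.6225 = 3.438118… → 3.44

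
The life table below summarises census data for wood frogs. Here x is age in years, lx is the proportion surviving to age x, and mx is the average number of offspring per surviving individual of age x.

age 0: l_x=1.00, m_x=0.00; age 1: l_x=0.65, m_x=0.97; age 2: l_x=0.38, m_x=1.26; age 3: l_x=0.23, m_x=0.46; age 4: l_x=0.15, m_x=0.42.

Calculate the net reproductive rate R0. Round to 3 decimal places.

lx·mx by age: 0, 0.6305, 0.4788, 0.1058, 0.063
R0 = Σ lx·mx = 1.2781 → 1.278

1.278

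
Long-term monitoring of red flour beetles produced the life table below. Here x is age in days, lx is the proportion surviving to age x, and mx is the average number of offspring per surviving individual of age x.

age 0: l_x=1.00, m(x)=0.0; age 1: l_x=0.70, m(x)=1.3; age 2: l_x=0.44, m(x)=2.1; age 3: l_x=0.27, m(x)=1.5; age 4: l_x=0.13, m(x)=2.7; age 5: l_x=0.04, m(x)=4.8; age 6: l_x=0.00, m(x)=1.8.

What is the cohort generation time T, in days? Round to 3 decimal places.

2.278

lx·mx: 0, 0.91, 0.924, 0.405, 0.351, 0.192, 0 → R0 = 2.782
x·lx·mx: 0, 0.91, 1.848, 1.215, 1.404, 0.96, 0 → Σ = 6.337
T = 6.337 / 2.782 = 2.277858… → 2.278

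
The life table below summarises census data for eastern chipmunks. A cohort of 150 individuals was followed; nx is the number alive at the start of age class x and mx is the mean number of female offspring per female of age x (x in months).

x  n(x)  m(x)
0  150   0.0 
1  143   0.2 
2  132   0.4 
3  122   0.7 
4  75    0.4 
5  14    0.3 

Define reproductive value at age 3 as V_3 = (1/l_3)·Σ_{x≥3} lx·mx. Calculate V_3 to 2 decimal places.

lx = nx/n0 = nx/150: 1, 0.95333…, 0.88, 0.81333…, 0.5, 0.09333…
lx·mx for x ≥ 3: 0.569333…, 0.2, 0.028… → sum = 0.797333…
V_3 = 0.797333… / l_3 = 0.797333… / 0.813333… = 0.980328… → 0.98

0.98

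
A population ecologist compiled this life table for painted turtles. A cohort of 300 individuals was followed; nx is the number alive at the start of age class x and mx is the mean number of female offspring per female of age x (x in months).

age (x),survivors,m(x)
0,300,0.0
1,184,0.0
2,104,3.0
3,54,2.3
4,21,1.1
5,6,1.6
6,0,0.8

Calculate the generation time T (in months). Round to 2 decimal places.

lx = nx/n0 = nx/300: 1, 0.61333…, 0.34667…, 0.18, 0.07, 0.02, 0
lx·mx: 0, 0, 1.04…, 0.414, 0.077, 0.032, 0 → R0 = 1.563…
x·lx·mx: 0, 0, 2.08…, 1.242, 0.308, 0.16, 0 → Σ = 3.79…
T = 3.79… / 1.563… = 2.424824… → 2.42

2.42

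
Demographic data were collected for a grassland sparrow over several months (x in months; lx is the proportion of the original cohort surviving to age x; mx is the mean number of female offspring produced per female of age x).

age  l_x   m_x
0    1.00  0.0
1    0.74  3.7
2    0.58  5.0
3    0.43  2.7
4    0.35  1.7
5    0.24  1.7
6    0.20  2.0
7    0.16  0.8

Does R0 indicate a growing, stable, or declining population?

growing

R0 = Σ lx·mx = 0 + 2.738 + 2.9 + 1.161 + 0.595 + 0.408 + 0.4 + 0.128 = 8.33
R0 > 1, so the population is growing.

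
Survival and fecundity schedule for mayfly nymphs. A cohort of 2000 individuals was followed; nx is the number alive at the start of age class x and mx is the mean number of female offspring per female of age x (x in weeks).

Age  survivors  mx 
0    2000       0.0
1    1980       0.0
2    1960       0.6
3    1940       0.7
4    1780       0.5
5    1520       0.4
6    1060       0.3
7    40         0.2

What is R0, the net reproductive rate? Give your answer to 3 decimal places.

lx = nx/n0 = nx/2000: 1, 0.99, 0.98, 0.97, 0.89, 0.76, 0.53, 0.02
lx·mx by age: 0, 0, 0.588, 0.679, 0.445, 0.304, 0.159, 0.004
R0 = Σ lx·mx = 2.179 → 2.179

2.179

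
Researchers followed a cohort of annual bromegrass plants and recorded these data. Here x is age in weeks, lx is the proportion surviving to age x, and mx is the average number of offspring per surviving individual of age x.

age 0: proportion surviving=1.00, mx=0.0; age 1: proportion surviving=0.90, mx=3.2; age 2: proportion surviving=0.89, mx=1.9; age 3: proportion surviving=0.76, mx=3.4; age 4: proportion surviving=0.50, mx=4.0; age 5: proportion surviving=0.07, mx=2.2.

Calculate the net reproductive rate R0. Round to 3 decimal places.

lx·mx by age: 0, 2.88, 1.691, 2.584, 2, 0.154
R0 = Σ lx·mx = 9.309 → 9.309

9.309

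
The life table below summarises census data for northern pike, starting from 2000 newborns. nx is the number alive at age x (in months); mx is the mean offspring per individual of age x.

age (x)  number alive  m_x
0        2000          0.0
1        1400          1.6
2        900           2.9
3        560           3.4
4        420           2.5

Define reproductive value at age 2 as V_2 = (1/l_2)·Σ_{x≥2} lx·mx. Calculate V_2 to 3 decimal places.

6.182

lx = nx/n0 = nx/2000: 1, 0.7, 0.45, 0.28, 0.21
lx·mx for x ≥ 2: 1.305, 0.952, 0.525 → sum = 2.782
V_2 = 2.782 / l_2 = 2.782 / 0.45 = 6.182222… → 6.182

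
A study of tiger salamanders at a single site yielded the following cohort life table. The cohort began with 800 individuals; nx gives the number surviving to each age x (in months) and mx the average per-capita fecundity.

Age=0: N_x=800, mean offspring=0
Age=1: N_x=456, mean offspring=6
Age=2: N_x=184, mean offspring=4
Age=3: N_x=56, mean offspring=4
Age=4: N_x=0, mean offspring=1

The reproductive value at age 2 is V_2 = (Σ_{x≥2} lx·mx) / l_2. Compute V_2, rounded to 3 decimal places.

5.217

lx = nx/n0 = nx/800: 1, 0.57, 0.23, 0.07, 0
lx·mx for x ≥ 2: 0.92, 0.28, 0 → sum = 1.2
V_2 = 1.2 / l_2 = 1.2 / 0.23 = 5.217391… → 5.217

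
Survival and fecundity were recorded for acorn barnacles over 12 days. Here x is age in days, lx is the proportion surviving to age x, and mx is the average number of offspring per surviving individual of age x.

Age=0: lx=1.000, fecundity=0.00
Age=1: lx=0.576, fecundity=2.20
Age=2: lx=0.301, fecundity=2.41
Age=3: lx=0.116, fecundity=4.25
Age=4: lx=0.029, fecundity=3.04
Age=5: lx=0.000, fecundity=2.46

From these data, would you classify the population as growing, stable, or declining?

R0 = Σ lx·mx = 0 + 1.2672 + 0.72541 + 0.493 + 0.08816 + 0 = 2.57377
R0 > 1, so the population is growing.

growing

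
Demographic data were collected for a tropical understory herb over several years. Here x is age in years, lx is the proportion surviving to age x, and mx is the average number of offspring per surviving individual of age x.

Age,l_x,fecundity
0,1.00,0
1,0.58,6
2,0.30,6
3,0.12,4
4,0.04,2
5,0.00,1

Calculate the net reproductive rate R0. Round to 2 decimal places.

lx·mx by age: 0, 3.48, 1.8, 0.48, 0.08, 0
R0 = Σ lx·mx = 5.84 → 5.84

5.84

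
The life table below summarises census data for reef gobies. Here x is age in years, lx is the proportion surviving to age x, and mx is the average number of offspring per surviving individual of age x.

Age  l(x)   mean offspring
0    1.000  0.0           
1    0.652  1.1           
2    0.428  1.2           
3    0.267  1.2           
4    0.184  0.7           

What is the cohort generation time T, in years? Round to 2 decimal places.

lx·mx: 0, 0.7172, 0.5136, 0.3204, 0.1288 → R0 = 1.68
x·lx·mx: 0, 0.7172, 1.0272, 0.9612, 0.5152 → Σ = 3.2208
T = 3.2208 / 1.68 = 1.917143… → 1.92

1.92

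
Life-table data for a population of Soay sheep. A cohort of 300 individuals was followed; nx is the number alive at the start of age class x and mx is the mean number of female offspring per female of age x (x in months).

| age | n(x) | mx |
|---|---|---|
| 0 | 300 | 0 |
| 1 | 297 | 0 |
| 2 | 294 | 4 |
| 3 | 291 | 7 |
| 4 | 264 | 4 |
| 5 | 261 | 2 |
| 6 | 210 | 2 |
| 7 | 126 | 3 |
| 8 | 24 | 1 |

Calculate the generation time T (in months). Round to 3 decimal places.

3.680

lx = nx/n0 = nx/300: 1, 0.99, 0.98, 0.97, 0.88, 0.87, 0.7, 0.42, 0.08
lx·mx: 0, 0, 3.92, 6.79, 3.52, 1.74, 1.4, 1.26, 0.08 → R0 = 18.71
x·lx·mx: 0, 0, 7.84, 20.37, 14.08, 8.7, 8.4, 8.82, 0.64 → Σ = 68.85
T = 68.85 / 18.71 = 3.67985… → 3.680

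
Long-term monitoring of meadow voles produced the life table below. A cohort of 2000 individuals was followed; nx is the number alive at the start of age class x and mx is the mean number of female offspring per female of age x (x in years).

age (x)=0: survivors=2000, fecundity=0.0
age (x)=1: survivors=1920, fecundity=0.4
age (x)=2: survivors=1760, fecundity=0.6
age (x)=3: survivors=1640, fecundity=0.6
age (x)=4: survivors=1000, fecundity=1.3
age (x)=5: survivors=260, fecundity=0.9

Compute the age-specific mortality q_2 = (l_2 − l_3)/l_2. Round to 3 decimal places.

0.068

lx = nx/n0 = nx/2000: 1, 0.96, 0.88, 0.82, 0.5, 0.13
q_2 = (l_2 − l_3) / l_2 = (0.88 − 0.82) / 0.88
     = 0.06 / 0.88 = 0.068182… → 0.068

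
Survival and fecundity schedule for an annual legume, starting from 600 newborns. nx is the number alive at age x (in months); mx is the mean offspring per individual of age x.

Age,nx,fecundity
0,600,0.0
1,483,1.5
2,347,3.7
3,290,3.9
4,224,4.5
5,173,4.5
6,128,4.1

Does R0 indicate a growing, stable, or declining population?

lx = nx/n0 = nx/600: 1, 0.805, 0.57833…, 0.48333…, 0.37333…, 0.28833…, 0.21333…
R0 = Σ lx·mx = 0 + 1.2075 + 2.139833… + 1.885… + 1.68… + 1.2975… + 0.874667… = 9.0845…
R0 > 1, so the population is growing.

growing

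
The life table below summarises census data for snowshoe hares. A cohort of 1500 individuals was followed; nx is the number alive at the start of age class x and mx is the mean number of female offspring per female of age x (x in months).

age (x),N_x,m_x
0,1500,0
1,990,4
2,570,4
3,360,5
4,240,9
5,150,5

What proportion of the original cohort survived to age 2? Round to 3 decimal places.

l_2 = n_2/n_0 = 570/1500 = 0.38 → 0.380

0.380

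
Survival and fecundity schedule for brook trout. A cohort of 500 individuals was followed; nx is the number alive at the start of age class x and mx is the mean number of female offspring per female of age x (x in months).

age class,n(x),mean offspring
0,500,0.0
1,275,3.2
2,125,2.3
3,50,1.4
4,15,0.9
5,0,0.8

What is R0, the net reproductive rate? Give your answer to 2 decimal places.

2.50

lx = nx/n0 = nx/500: 1, 0.55, 0.25, 0.1, 0.03, 0
lx·mx by age: 0, 1.76, 0.575, 0.14, 0.027, 0
R0 = Σ lx·mx = 2.502 → 2.50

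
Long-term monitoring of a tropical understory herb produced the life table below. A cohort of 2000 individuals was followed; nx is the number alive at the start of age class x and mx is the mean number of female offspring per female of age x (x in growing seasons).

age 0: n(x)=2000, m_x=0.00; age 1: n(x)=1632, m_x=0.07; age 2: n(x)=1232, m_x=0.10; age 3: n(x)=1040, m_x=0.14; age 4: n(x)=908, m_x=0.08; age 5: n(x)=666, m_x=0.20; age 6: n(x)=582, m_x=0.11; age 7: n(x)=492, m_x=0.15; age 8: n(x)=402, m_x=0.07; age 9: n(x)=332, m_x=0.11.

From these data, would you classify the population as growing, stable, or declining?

declining

lx = nx/n0 = nx/2000: 1, 0.816, 0.616, 0.52, 0.454, 0.333, 0.291, 0.246, 0.201, 0.166
R0 = Σ lx·mx = 0 + 0.05712 + 0.0616 + 0.0728 + 0.03632 + 0.0666 + 0.03201 + 0.0369 + 0.01407 + 0.01826 = 0.39568
R0 < 1, so the population is declining.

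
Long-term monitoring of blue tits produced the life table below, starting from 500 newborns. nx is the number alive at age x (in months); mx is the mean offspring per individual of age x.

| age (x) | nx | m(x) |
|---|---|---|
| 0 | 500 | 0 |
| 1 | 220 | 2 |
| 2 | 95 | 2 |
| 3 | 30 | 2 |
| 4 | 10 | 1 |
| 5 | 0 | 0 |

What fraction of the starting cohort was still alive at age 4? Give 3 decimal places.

l_4 = n_4/n_0 = 10/500 = 0.02 → 0.020

0.020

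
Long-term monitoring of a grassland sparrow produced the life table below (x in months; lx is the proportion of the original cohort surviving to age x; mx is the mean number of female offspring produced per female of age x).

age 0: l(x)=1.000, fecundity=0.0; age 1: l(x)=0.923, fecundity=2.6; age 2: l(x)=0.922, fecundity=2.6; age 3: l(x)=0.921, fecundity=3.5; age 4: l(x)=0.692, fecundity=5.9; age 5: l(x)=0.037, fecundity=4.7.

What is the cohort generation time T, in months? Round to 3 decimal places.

lx·mx: 0, 2.3998, 2.3972, 3.2235, 4.0828, 0.1739 → R0 = 12.2772
x·lx·mx: 0, 2.3998, 4.7944, 9.6705, 16.3312, 0.8695 → Σ = 34.0654
T = 34.0654 / 12.2772 = 2.774688… → 2.775

2.775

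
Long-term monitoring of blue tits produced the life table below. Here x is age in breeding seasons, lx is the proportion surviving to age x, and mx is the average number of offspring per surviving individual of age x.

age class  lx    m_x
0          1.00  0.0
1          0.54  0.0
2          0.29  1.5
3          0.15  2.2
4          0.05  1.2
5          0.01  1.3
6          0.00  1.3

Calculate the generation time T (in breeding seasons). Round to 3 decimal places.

lx·mx: 0, 0, 0.435, 0.33, 0.06, 0.013, 0 → R0 = 0.838
x·lx·mx: 0, 0, 0.87, 0.99, 0.24, 0.065, 0 → Σ = 2.165
T = 2.165 / 0.838 = 2.583532… → 2.584

2.584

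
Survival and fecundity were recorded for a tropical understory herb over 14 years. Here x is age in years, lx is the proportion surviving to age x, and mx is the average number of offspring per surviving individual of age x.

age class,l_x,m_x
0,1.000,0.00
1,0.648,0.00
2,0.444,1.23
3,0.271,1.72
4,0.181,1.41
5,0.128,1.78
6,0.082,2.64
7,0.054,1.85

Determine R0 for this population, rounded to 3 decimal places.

1.812

lx·mx by age: 0, 0, 0.54612, 0.46612, 0.25521, 0.22784, 0.21648, 0.0999
R0 = Σ lx·mx = 1.81167 → 1.812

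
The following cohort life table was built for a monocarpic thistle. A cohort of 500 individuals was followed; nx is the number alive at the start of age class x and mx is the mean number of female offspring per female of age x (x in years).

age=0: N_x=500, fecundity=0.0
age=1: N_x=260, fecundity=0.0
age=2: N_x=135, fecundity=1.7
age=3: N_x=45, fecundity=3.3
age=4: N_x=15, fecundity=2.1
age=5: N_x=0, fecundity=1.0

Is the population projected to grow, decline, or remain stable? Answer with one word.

declining

lx = nx/n0 = nx/500: 1, 0.52, 0.27, 0.09, 0.03, 0
R0 = Σ lx·mx = 0 + 0 + 0.459 + 0.297 + 0.063 + 0 = 0.819
R0 < 1, so the population is declining.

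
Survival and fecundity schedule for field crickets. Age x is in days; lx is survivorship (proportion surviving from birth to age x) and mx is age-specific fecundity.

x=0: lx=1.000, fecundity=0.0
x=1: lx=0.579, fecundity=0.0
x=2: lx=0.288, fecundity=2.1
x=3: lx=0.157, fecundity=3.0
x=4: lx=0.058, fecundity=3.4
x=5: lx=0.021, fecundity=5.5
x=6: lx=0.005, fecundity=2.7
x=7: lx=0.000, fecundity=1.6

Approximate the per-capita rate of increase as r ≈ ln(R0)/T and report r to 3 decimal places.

R0 = Σ lx·mx = 0 + 0 + 0.6048 + 0.471 + 0.1972 + 0.1155 + 0.0135 + 0 = 1.402
Σ x·lx·mx = 4.0699; T = 4.0699/1.402 = 2.90292…
r ≈ ln(R0)/T = ln(1.402)/2.90292… = 0.1164… → 0.116

0.116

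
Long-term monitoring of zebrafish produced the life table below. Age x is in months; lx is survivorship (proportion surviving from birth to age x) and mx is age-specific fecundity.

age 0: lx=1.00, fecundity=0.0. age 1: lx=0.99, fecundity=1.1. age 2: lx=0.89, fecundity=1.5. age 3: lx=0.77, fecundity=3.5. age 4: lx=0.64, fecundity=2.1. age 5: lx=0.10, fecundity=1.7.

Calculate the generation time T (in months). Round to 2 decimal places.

lx·mx: 0, 1.089, 1.335, 2.695, 1.344, 0.17 → R0 = 6.633
x·lx·mx: 0, 1.089, 2.67, 8.085, 5.376, 0.85 → Σ = 18.07
T = 18.07 / 6.633 = 2.724258… → 2.72

2.72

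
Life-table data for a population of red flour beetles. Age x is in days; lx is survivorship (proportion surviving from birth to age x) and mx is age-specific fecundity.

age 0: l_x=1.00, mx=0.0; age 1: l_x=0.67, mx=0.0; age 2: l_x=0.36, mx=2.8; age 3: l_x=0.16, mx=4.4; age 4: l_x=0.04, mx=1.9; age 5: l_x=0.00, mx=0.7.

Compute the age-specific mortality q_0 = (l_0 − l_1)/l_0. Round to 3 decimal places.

q_0 = (l_0 − l_1) / l_0 = (1 − 0.67) / 1
     = 0.33 / 1 = 0.33 → 0.330

0.330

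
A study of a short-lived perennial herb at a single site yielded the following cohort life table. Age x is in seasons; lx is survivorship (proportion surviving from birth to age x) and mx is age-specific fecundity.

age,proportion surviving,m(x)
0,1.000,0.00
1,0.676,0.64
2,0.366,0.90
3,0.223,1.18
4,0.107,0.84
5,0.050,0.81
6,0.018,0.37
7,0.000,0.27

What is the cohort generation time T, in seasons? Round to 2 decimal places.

2.14

lx·mx: 0, 0.43264, 0.3294, 0.26314, 0.08988, 0.0405, 0.00666, 0 → R0 = 1.16222
x·lx·mx: 0, 0.43264, 0.6588, 0.78942, 0.35952, 0.2025, 0.03996, 0 → Σ = 2.48284
T = 2.48284 / 1.16222 = 2.136291… → 2.14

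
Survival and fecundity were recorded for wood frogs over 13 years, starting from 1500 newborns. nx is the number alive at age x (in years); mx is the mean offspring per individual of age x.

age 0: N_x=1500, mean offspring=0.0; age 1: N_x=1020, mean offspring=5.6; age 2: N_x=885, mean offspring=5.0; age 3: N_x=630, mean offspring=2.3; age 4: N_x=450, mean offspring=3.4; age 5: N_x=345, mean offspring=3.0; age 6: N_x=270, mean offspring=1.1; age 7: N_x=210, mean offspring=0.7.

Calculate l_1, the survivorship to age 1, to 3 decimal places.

0.680

l_1 = n_1/n_0 = 1020/1500 = 0.68 → 0.680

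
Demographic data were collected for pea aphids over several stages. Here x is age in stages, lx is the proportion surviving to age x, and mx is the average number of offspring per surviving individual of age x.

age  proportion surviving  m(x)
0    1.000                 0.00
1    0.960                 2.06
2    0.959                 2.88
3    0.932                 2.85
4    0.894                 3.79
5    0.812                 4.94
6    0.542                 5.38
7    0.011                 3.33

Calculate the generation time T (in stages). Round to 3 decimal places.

lx·mx: 0, 1.9776, 2.76192, 2.6562, 3.38826, 4.01128, 2.91596, 0.03663 → R0 = 17.74785
x·lx·mx: 0, 1.9776, 5.52384, 7.9686, 13.55304, 20.0564, 17.49576, 0.25641 → Σ = 66.83165
T = 66.83165 / 17.74785 = 3.765619… → 3.766

3.766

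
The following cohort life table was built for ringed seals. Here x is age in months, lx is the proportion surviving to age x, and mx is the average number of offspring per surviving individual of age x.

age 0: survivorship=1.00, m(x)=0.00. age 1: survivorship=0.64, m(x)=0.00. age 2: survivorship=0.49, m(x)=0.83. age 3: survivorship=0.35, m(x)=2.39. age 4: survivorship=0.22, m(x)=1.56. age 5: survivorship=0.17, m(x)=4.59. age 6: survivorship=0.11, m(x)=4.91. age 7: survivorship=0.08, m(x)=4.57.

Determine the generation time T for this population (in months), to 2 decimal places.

lx·mx: 0, 0, 0.4067, 0.8365, 0.3432, 0.7803, 0.5401, 0.3656 → R0 = 3.2724
x·lx·mx: 0, 0, 0.8134, 2.5095, 1.3728, 3.9015, 3.2406, 2.5592 → Σ = 14.397
T = 14.397 / 3.2724 = 4.399523… → 4.40

4.40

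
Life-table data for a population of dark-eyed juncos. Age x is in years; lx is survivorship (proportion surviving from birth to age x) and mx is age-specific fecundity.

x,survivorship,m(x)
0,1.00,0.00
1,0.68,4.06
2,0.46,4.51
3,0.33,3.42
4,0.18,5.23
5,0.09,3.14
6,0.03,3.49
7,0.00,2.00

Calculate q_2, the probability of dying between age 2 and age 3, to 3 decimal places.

0.283

q_2 = (l_2 − l_3) / l_2 = (0.46 − 0.33) / 0.46
     = 0.13 / 0.46 = 0.282609… → 0.283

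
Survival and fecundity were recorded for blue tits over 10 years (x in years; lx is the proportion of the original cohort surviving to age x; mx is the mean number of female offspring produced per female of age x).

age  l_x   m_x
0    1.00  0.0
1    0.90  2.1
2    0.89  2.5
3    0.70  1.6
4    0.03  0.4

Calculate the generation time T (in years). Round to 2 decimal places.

1.86

lx·mx: 0, 1.89, 2.225, 1.12, 0.012 → R0 = 5.247
x·lx·mx: 0, 1.89, 4.45, 3.36, 0.048 → Σ = 9.748
T = 9.748 / 5.247 = 1.857824… → 1.86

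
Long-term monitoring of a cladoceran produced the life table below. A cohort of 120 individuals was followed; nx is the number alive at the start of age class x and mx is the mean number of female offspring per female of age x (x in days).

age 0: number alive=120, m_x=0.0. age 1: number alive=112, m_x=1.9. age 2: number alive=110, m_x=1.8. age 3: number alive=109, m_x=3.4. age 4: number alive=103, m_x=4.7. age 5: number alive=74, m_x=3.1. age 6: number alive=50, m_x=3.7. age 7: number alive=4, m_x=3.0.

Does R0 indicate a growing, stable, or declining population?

growing

lx = nx/n0 = nx/120: 1, 0.93333…, 0.91667…, 0.90833…, 0.85833…, 0.61667…, 0.41667…, 0.03333…
R0 = Σ lx·mx = 0 + 1.773333… + 1.65… + 3.088333… + 4.034167… + 1.911667… + 1.541667… + 0.1… = 14.099167…
R0 > 1, so the population is growing.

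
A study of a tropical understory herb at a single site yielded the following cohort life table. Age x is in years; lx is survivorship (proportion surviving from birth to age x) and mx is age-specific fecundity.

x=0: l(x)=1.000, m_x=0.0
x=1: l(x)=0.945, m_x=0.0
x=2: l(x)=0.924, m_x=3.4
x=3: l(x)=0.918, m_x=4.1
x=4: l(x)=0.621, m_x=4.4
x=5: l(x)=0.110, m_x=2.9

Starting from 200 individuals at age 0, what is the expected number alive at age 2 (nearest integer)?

185

Expected survivors = N0 · l_2 = 200 × 0.924 = 184.8 → 185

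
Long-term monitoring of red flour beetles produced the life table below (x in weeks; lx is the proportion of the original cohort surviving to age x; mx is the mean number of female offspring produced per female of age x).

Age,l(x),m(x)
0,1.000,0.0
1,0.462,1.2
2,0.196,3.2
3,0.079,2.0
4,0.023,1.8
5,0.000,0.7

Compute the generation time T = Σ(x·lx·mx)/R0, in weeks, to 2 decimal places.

1.77

lx·mx: 0, 0.5544, 0.6272, 0.158, 0.0414, 0 → R0 = 1.381
x·lx·mx: 0, 0.5544, 1.2544, 0.474, 0.1656, 0 → Σ = 2.4484
T = 2.4484 / 1.381 = 1.772918… → 1.77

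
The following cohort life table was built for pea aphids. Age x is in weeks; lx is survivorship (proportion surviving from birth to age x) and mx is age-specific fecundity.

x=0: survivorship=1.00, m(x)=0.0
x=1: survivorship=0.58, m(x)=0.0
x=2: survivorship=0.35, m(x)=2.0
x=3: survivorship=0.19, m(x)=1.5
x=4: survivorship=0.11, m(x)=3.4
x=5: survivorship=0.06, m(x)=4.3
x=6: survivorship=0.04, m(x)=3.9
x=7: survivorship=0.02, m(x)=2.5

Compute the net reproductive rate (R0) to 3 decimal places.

lx·mx by age: 0, 0, 0.7, 0.285, 0.374, 0.258, 0.156, 0.05
R0 = Σ lx·mx = 1.823 → 1.823

1.823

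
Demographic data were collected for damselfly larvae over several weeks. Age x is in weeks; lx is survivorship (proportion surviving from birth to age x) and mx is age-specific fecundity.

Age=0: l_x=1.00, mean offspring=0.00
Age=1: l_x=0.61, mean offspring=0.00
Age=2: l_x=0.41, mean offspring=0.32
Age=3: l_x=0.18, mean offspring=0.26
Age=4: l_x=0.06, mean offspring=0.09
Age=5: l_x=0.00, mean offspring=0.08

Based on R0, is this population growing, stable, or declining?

R0 = Σ lx·mx = 0 + 0 + 0.1312 + 0.0468 + 0.0054 + 0 = 0.1834
R0 < 1, so the population is declining.

declining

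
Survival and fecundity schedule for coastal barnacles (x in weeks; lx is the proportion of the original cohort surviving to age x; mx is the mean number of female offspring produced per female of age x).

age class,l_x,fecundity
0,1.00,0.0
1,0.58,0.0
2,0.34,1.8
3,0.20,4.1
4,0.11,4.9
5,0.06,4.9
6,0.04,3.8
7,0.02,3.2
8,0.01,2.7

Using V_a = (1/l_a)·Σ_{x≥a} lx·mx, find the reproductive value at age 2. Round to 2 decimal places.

7.38

lx·mx for x ≥ 2: 0.612, 0.82, 0.539, 0.294, 0.152, 0.064, 0.027 → sum = 2.508
V_2 = 2.508 / l_2 = 2.508 / 0.34 = 7.376471… → 7.38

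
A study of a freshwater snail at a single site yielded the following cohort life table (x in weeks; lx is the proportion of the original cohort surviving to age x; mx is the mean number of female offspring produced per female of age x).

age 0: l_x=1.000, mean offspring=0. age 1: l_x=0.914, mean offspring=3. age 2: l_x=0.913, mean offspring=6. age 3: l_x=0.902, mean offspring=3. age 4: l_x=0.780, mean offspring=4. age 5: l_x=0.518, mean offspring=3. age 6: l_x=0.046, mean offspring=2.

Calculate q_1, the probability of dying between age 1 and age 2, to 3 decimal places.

0.001

q_1 = (l_1 − l_2) / l_1 = (0.914 − 0.913) / 0.914
     = 0.001 / 0.914 = 0.001094… → 0.001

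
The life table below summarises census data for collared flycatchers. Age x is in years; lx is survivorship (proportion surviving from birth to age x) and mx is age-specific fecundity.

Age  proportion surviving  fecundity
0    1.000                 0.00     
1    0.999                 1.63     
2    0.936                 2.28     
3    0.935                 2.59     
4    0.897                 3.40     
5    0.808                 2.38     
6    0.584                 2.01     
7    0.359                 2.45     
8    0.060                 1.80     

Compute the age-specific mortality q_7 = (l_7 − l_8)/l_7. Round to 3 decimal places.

0.833

q_7 = (l_7 − l_8) / l_7 = (0.359 − 0.06) / 0.359
     = 0.299 / 0.359 = 0.832869… → 0.833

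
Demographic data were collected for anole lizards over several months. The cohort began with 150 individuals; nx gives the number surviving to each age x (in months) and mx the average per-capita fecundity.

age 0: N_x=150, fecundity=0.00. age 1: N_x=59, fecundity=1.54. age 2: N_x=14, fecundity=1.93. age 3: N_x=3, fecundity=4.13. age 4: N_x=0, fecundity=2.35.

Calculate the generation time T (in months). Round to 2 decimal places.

lx = nx/n0 = nx/150: 1, 0.39333…, 0.09333…, 0.02, 0
lx·mx: 0, 0.605733…, 0.180133…, 0.0826, 0 → R0 = 0.868467…
x·lx·mx: 0, 0.605733…, 0.360267…, 0.2478, 0 → Σ = 1.2138…
T = 1.2138… / 0.868467… = 1.397636… → 1.40

1.40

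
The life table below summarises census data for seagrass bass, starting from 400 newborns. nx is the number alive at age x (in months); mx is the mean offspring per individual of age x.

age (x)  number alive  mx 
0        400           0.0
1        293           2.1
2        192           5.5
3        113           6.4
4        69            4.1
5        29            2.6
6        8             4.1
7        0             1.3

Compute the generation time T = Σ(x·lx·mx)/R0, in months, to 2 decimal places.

2.37

lx = nx/n0 = nx/400: 1, 0.7325, 0.48, 0.2825, 0.1725, 0.0725, 0.02, 0
lx·mx: 0, 1.53825, 2.64, 1.808, 0.70725, 0.1885, 0.082, 0 → R0 = 6.964
x·lx·mx: 0, 1.53825, 5.28, 5.424, 2.829, 0.9425, 0.492, 0 → Σ = 16.50575
T = 16.50575 / 6.964 = 2.370154… → 2.37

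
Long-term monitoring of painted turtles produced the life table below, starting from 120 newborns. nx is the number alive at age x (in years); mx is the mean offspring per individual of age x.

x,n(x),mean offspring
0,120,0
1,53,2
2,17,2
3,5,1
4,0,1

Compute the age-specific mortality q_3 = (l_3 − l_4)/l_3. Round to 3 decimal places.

1.000

lx = nx/n0 = nx/120: 1, 0.44167…, 0.14167…, 0.04167…, 0
q_3 = (l_3 − l_4) / l_3 = (0.041667… − 0) / 0.041667…
     = 0.041667… / 0.041667… = 1 → 1.000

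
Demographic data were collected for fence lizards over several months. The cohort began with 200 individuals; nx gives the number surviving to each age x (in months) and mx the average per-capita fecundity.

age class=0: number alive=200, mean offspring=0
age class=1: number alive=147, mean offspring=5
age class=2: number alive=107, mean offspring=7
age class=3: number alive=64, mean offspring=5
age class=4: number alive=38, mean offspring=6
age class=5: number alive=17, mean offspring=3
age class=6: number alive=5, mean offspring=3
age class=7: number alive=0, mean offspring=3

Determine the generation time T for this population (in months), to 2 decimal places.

lx = nx/n0 = nx/200: 1, 0.735, 0.535, 0.32, 0.19, 0.085, 0.025, 0
lx·mx: 0, 3.675, 3.745, 1.6, 1.14, 0.255, 0.075, 0 → R0 = 10.49
x·lx·mx: 0, 3.675, 7.49, 4.8, 4.56, 1.275, 0.45, 0 → Σ = 22.25
T = 22.25 / 10.49 = 2.121068… → 2.12

2.12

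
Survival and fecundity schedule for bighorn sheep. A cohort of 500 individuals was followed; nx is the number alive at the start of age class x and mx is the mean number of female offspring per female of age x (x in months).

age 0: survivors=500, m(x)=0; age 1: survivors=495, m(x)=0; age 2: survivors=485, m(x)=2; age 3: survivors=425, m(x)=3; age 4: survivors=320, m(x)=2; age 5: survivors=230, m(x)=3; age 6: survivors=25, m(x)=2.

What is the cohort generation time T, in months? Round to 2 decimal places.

3.33

lx = nx/n0 = nx/500: 1, 0.99, 0.97, 0.85, 0.64, 0.46, 0.05
lx·mx: 0, 0, 1.94, 2.55, 1.28, 1.38, 0.1 → R0 = 7.25
x·lx·mx: 0, 0, 3.88, 7.65, 5.12, 6.9, 0.6 → Σ = 24.15
T = 24.15 / 7.25 = 3.331034… → 3.33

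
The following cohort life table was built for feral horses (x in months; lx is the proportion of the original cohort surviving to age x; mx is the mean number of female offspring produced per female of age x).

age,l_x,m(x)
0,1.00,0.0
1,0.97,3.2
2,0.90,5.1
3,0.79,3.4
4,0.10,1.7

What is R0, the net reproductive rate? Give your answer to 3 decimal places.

lx·mx by age: 0, 3.104, 4.59, 2.686, 0.17
R0 = Σ lx·mx = 10.55 → 10.550

10.550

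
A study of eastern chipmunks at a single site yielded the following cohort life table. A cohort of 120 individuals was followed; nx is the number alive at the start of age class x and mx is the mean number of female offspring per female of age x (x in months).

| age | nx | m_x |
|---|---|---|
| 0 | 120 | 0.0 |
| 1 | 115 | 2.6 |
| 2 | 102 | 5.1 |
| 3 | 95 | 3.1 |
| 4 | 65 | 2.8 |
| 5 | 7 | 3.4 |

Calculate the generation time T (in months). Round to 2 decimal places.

lx = nx/n0 = nx/120: 1, 0.95833…, 0.85, 0.79167…, 0.54167…, 0.05833…
lx·mx: 0, 2.491667…, 4.335, 2.454167…, 1.516667…, 0.198333… → R0 = 10.995833…
x·lx·mx: 0, 2.491667…, 8.67, 7.3625…, 6.066667…, 0.991667… → Σ = 25.5825…
T = 25.5825… / 10.995833… = 2.326563… → 2.33

2.33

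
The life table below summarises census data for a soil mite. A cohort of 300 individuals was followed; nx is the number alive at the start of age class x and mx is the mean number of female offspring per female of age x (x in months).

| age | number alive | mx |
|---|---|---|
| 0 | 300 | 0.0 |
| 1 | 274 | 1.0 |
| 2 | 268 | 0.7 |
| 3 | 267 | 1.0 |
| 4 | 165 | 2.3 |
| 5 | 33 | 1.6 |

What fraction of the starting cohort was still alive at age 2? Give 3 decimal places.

l_2 = n_2/n_0 = 268/300 = 0.893333… → 0.893

0.893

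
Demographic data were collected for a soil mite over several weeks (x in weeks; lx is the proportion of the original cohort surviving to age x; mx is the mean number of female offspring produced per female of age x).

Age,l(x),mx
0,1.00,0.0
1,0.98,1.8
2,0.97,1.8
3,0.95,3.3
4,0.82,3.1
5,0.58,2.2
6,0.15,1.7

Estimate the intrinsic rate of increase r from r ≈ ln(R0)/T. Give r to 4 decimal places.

0.7765

R0 = Σ lx·mx = 0 + 1.764 + 1.746 + 3.135 + 2.542 + 1.276 + 0.255 = 10.718
Σ x·lx·mx = 32.739; T = 32.739/10.718 = 3.05458…
r ≈ ln(R0)/T = ln(10.718)/3.05458… = 0.776514… → 0.7765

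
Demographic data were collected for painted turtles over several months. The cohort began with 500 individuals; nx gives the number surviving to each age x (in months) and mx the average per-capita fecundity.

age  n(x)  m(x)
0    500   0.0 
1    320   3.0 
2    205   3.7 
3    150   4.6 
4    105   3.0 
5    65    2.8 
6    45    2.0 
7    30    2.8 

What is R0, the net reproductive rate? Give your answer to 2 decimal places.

lx = nx/n0 = nx/500: 1, 0.64, 0.41, 0.3, 0.21, 0.13, 0.09, 0.06
lx·mx by age: 0, 1.92, 1.517, 1.38, 0.63, 0.364, 0.18, 0.168
R0 = Σ lx·mx = 6.159 → 6.16

6.16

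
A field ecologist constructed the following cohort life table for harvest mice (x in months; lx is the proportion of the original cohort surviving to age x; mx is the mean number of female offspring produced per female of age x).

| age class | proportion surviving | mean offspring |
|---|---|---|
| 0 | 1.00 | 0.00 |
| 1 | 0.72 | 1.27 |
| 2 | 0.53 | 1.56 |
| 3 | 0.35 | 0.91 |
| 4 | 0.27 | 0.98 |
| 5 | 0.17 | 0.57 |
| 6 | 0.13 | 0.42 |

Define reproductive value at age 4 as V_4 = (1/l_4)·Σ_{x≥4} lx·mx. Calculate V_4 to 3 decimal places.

1.541

lx·mx for x ≥ 4: 0.2646, 0.0969, 0.0546 → sum = 0.4161
V_4 = 0.4161 / l_4 = 0.4161 / 0.27 = 1.541111… → 1.541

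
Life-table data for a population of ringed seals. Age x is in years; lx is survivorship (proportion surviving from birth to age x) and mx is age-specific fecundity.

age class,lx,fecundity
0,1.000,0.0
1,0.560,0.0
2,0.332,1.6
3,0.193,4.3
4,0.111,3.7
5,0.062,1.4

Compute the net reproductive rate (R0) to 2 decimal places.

lx·mx by age: 0, 0, 0.5312, 0.8299, 0.4107, 0.0868
R0 = Σ lx·mx = 1.8586 → 1.86

1.86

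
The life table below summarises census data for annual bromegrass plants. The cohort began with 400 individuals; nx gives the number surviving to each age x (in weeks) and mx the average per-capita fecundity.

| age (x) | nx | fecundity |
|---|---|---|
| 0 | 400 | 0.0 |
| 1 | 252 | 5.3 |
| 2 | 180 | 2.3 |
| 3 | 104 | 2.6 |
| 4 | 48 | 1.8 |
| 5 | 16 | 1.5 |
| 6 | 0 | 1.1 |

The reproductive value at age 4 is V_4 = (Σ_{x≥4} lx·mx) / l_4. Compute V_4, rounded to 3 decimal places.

2.300

lx = nx/n0 = nx/400: 1, 0.63, 0.45, 0.26, 0.12, 0.04, 0
lx·mx for x ≥ 4: 0.216, 0.06, 0 → sum = 0.276
V_4 = 0.276 / l_4 = 0.276 / 0.12 = 2.3 → 2.300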